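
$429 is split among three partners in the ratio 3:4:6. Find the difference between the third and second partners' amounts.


Total parts = 3 + 4 + 6 = 13
Value per part = 429 / 13 = 33
Shares: 3*33=99, 4*33=132, 6*33=198
Third share = 198, second share = 132
Difference = |198 - 132| = 66

66


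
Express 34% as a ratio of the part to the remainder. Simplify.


Part = 34%, Remainder = 66%
Ratio = 34:66
GCD(34, 66) = 2
Simplify: 17:33 = 17:33

17:33


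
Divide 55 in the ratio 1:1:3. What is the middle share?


Ratio = 1:1:3
Total parts = 1 + 1 + 3 = 5
Value per part = 55 / 5 = 11
First share = 1 * 11 = 11
Middle share = 1 * 11 = 11
Third share = 3 * 11 = 33

11


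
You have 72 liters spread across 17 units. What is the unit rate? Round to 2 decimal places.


Total liters = 72
Number of units = 17
Unit rate = 72 / 17
= 4.24 liters per unit

4.24


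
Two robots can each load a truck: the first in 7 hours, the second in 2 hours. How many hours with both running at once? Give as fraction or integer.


Rate of A = 1/7 job per hour
Rate of B = 1/2 job per hour
Combined rate = 1/7 + 1/2
Find common denominator: (2 + 7)/(7*2) = 9/14
Combined rate = 9/14 job per hour
Time together = 1 / (9/14) = 14/9 hours

14/9


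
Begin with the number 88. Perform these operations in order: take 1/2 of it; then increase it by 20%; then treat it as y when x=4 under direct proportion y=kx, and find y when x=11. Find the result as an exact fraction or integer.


Start with 88.
Step 1: Take 1/2: 88 * 1/2 = 44
Step 2: Increase by 20%: 44 * 120/100 = 264/5
Step 3: Direct prop: k = (264/5)/4; new y = k*11 = 264/5*11/4 = 726/5
Final result = 726/5

726/5


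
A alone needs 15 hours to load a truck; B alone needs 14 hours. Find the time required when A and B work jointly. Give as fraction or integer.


Rate of A = 1/15 job per hour
Rate of B = 1/14 job per hour
Combined rate = 1/15 + 1/14
Find common denominator: (14 + 15)/(15*14) = 29/210
Combined rate = 29/210 job per hour
Time together = 1 / (29/210) = 210/29 hours

210/29


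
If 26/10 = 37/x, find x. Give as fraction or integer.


Setting up: 26/10 = 37/x
Cross multiply: 26 * x = 10 * 37
26x = 370
x = 370/26
x = 185/13

185/13


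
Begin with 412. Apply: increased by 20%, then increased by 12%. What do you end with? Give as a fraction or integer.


Start: 412
Step 1: increase by 20% => multiply by 120/100
  412 * 120/100 = 2472/5
Step 2: increase by 12% => multiply by 112/100
  2472/5 * 112/100 = 69216/125
Final value = 69216/125

69216/125


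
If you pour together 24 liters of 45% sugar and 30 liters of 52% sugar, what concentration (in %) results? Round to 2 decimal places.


Solute in mixture 1 = 45% of 24 L = 24*45/100 = 54/5 L
Solute in mixture 2 = 52% of 30 L = 30*52/100 = 78/5 L
Total solute = 54/5 + 78/5 = 132/5 L
Total volume = 24 + 30 = 54 L
Final concentration = 132/5/54 * 100 = 48.89%

48.89


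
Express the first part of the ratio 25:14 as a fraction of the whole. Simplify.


Total parts = 25 + 14 = 39
First part fraction = 25/39
Simplify: 25/39 = 25/39

25/39


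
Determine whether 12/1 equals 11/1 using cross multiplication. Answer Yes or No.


Cross multiply to check 12/1 = 11/1
Left cross product: 12 * 1 = 12
Right cross product: 1 * 11 = 11
12 != 11
Not equal, so proportions differ => No

No


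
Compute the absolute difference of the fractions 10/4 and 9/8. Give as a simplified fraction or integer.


Simplify: 10/4 = 5/2 and 9/8 = 9/8
Find common denominator: LCD = 8
Convert: 20/8 and 9/8
Difference = |20 - 9|/8 = 11/8
Simplified = 11/8

11/8


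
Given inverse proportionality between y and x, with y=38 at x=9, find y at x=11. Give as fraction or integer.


Inverse proportion: y = k/x
Find k: k = 9 * 38 = 342
Compute y at x=11: y = 342/11
y = 342/11

342/11


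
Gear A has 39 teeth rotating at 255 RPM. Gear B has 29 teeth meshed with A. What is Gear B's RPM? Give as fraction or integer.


Gear ratio: teeth_A * RPM_A = teeth_B * RPM_B
39 * 255 = 29 * RPM_B
9945 = 29 * RPM_B
RPM_B = 9945 / 29
RPM_B = 9945/29

9945/29


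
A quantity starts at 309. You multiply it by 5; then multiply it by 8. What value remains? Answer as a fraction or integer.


Start with 309.
Step 1: Multiply by 5: 309 * 5 = 1545
Step 2: Multiply by 8: 1545 * 8 = 12360
Final result = 12360

12360


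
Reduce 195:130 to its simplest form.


Find GCD(195, 130)
GCD = 65
Divide both by 65: 195/65 = 3, 130/65 = 2
Simplified ratio = 3:2

3:2


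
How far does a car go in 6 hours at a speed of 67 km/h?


Using distance = speed * time
Speed = 67 km/h
Time = 6 hours
Distance = 67 * 6
= 402 km

402


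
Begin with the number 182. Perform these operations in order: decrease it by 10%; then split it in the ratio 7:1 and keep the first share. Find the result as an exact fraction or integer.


Start with 182.
Step 1: Decrease by 10%: 182 * 90/100 = 819/5
Step 2: Split 7:1, first share = 819/5 * 7/8 = 5733/40
Final result = 5733/40

5733/40


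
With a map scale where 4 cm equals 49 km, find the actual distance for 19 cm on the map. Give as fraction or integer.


Map scale: 4 cm = 49 km
Measured distance on map = 19 cm
Set up proportion: 19 * 49 / 4
= 931 / 4
= 931/4 km

931/4


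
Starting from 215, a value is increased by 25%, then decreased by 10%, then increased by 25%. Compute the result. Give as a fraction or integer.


Start: 215
Step 1: increase by 25% => multiply by 125/100
  215 * 125/100 = 1075/4
Step 2: decrease by 10% => multiply by 90/100
  1075/4 * 90/100 = 1935/8
Step 3: increase by 25% => multiply by 125/100
  1935/8 * 125/100 = 9675/32
Final value = 9675/32

9675/32


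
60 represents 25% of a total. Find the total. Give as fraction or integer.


Given: 60 is 25% of the whole
Set up: 60 = 25/100 * whole
whole = 60 * 100 / 25
whole = 6000 / 25
whole = 240

240


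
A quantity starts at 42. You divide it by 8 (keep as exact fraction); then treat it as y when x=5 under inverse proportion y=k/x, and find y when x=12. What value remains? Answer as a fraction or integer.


Start with 42.
Step 1: Divide by 8: 42 / 8 = 21/4
Step 2: Inverse prop: k = (21/4)*5; new y = k/12 = 21/4*5/12 = 35/16
Final result = 35/16

35/16


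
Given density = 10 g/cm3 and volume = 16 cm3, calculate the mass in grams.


Using mass = density * volume
Density = 10 g/cm3
Volume = 16 cm3
Mass = 10 * 16
= 160 g

160


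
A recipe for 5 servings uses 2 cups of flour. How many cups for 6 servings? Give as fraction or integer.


Original: 2 cups for 5 servings
Target servings = 6
Scaling factor = 6/5
New amount = 2 * 6/5
= 12/5
= 12/5 cups

12/5


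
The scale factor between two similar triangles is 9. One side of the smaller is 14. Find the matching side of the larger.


Similar triangles have proportional sides
Scale factor = 9
Smaller side = 14
Corresponding larger side = 14 * 9
= 126

126


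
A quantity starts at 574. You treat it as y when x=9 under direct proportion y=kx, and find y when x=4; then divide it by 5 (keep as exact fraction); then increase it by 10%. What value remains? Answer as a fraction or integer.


Start with 574.
Step 1: Direct prop: k = (574)/9; new y = k*4 = 574*4/9 = 2296/9
Step 2: Divide by 5: 2296/9 / 5 = 2296/45
Step 3: Increase by 10%: 2296/45 * 110/100 = 12628/225
Final result = 12628/225

12628/225


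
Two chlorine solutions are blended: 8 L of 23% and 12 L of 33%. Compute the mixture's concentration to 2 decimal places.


Solute in mixture 1 = 23% of 8 L = 8*23/100 = 46/25 L
Solute in mixture 2 = 33% of 12 L = 12*33/100 = 99/25 L
Total solute = 46/25 + 99/25 = 29/5 L
Total volume = 8 + 12 = 20 L
Final concentration = 29/5/20 * 100 = 29.00%

29.00


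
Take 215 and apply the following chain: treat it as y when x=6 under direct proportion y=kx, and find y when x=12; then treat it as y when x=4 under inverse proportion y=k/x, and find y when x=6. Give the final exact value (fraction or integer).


Start with 215.
Step 1: Direct prop: k = (215)/6; new y = k*12 = 215*12/6 = 430
Step 2: Inverse prop: k = (430)*4; new y = k/6 = 430*4/6 = 860/3
Final result = 860/3

860/3


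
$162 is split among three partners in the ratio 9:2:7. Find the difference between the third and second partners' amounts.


Total parts = 9 + 2 + 7 = 18
Value per part = 162 / 18 = 9
Shares: 9*9=81, 2*9=18, 7*9=63
Third share = 63, second share = 18
Difference = |63 - 18| = 45

45


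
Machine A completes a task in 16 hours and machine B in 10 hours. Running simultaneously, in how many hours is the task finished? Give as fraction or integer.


Rate of A = 1/16 job per hour
Rate of B = 1/10 job per hour
Combined rate = 1/16 + 1/10
Find common denominator: (10 + 16)/(16*10) = 26/160
Combined rate = 13/80 job per hour
Time together = 1 / (13/80) = 80/13 hours

80/13


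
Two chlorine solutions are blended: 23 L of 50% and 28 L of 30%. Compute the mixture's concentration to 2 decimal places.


Solute in mixture 1 = 50% of 23 L = 23*50/100 = 23/2 L
Solute in mixture 2 = 30% of 28 L = 28*30/100 = 42/5 L
Total solute = 23/2 + 42/5 = 199/10 L
Total volume = 23 + 28 = 51 L
Final concentration = 199/10/51 * 100 = 39.02%

39.02


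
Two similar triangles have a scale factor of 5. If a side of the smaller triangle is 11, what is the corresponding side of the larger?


Similar triangles have proportional sides
Scale factor = 5
Smaller side = 11
Corresponding larger side = 11 * 5
= 55

55


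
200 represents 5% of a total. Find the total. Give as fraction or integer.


Given: 200 is 5% of the whole
Set up: 200 = 5/100 * whole
whole = 200 * 100 / 5
whole = 20000 / 5
whole = 4000

4000


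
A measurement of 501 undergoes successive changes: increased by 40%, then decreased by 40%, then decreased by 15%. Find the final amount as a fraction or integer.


Start: 501
Step 1: increase by 40% => multiply by 140/100
  501 * 140/100 = 3507/5
Step 2: decrease by 40% => multiply by 60/100
  3507/5 * 60/100 = 10521/25
Step 3: decrease by 15% => multiply by 85/100
  10521/25 * 85/100 = 178857/500
Final value = 178857/500

178857/500


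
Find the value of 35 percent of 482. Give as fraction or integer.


Compute 35% of 482
Convert percentage: 35% = 35/100
Multiply: 482 * 35/100
= 16870/100
= 1687/10

1687/10


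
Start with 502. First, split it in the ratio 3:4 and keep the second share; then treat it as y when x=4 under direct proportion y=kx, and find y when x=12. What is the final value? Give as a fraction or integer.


Start with 502.
Step 1: Split 3:4, second share = 502 * 4/7 = 2008/7
Step 2: Direct prop: k = (2008/7)/4; new y = k*12 = 2008/7*12/4 = 6024/7
Final result = 6024/7

6024/7


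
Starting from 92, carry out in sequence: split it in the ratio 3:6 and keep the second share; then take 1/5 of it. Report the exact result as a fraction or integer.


Start with 92.
Step 1: Split 3:6, second share = 92 * 6/9 = 184/3
Step 2: Take 1/5: 184/3 * 1/5 = 184/15
Final result = 184/15

184/15


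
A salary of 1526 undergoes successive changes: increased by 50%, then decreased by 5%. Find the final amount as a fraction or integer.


Start: 1526
Step 1: increase by 50% => multiply by 150/100
  1526 * 150/100 = 2289
Step 2: decrease by 5% => multiply by 95/100
  2289 * 95/100 = 43491/20
Final value = 43491/20

43491/20


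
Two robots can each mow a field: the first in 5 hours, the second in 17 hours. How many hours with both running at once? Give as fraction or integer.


Rate of A = 1/5 job per hour
Rate of B = 1/17 job per hour
Combined rate = 1/5 + 1/17
Find common denominator: (17 + 5)/(5*17) = 22/85
Combined rate = 22/85 job per hour
Time together = 1 / (22/85) = 85/22 hours

85/22


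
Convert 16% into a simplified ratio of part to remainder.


Part = 16%, Remainder = 84%
Ratio = 16:84
GCD(16, 84) = 4
Simplify: 4:21 = 4:21

4:21


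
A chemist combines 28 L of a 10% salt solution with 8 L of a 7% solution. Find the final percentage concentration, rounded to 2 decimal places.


Solute in mixture 1 = 10% of 28 L = 28*10/100 = 14/5 L
Solute in mixture 2 = 7% of 8 L = 8*7/100 = 14/25 L
Total solute = 14/5 + 14/25 = 84/25 L
Total volume = 28 + 8 = 36 L
Final concentration = 84/25/36 * 100 = 9.33%

9.33


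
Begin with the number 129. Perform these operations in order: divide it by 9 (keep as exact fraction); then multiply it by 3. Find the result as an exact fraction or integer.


Start with 129.
Step 1: Divide by 9: 129 / 9 = 43/3
Step 2: Multiply by 3: 43/3 * 3 = 43
Final result = 43

43


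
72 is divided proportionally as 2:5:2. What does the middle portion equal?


Ratio = 2:5:2
Total parts = 2 + 5 + 2 = 9
Value per part = 72 / 9 = 8
First share = 2 * 8 = 16
Middle share = 5 * 8 = 40
Third share = 2 * 8 = 16

40


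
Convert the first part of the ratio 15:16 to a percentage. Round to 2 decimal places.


Total parts = 15 + 16 = 31
First part fraction = 15/31
Percentage = (15/31) * 100
= 0.483871 * 100
= 48.39%

48.39


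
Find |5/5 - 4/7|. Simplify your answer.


Simplify: 5/5 = 1 and 4/7 = 4/7
Find common denominator: LCD = 7
Convert: 7/7 and 4/7
Difference = |7 - 4|/7 = 3/7
Simplified = 3/7

3/7


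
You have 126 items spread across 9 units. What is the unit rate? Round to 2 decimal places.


Total items = 126
Number of units = 9
Unit rate = 126 / 9
= 14 items per unit

14


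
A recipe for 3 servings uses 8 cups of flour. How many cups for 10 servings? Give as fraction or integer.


Original: 8 cups for 3 servings
Target servings = 10
Scaling factor = 10/3
New amount = 8 * 10/3
= 80/3
= 80/3 cups

80/3


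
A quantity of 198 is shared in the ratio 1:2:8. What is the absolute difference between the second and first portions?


Total parts = 1 + 2 + 8 = 11
Value per part = 198 / 11 = 18
Shares: 1*18=18, 2*18=36, 8*18=144
Second share = 36, first share = 18
Difference = |36 - 18| = 18

18


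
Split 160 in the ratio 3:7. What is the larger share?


Total parts = 3 + 7 = 10
Value per part = 160 / 10 = 16
First share = 3 * 16 = 48
Second share = 7 * 16 = 112
Larger share = 112

112


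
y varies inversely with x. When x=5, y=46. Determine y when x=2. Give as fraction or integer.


Inverse proportion: y = k/x
Find k: k = 5 * 46 = 230
Compute y at x=2: y = 230/2
y = 115

115


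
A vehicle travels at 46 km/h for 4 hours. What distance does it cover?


Using distance = speed * time
Speed = 46 km/h
Time = 4 hours
Distance = 46 * 4
= 184 km

184


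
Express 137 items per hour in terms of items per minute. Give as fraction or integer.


Converting from per hour to per minute
Rate = 137 items per hour
Divide by 60: 137/60
= 137/60 items per minute

137/60


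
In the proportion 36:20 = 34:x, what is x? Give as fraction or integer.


Setting up: 36/20 = 34/x
Cross multiply: 36 * x = 20 * 34
36x = 680
x = 680/36
x = 170/9

170/9


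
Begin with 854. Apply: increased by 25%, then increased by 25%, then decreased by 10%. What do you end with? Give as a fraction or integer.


Start: 854
Step 1: increase by 25% => multiply by 125/100
  854 * 125/100 = 2135/2
Step 2: increase by 25% => multiply by 125/100
  2135/2 * 125/100 = 10675/8
Step 3: decrease by 10% => multiply by 90/100
  10675/8 * 90/100 = 19215/16
Final value = 19215/16

19215/16


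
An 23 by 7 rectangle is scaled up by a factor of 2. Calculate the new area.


Original dimensions: 23 x 7
Enlargement factor = 2
New width = 23 * 2 = 46
New height = 7 * 2 = 14
New area = 46 * 14 = 644

644


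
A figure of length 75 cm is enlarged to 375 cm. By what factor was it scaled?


Original length = 75 cm
Scaled length = 375 cm
Scale factor = 375 / 75
= 5

5


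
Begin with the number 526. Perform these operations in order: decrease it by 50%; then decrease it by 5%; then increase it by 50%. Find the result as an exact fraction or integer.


Start with 526.
Step 1: Decrease by 50%: 526 * 50/100 = 263
Step 2: Decrease by 5%: 263 * 95/100 = 4997/20
Step 3: Increase by 50%: 4997/20 * 150/100 = 14991/40
Final result = 14991/40

14991/40


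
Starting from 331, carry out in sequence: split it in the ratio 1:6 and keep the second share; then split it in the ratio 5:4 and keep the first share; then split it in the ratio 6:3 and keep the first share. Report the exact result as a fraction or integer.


Start with 331.
Step 1: Split 1:6, second share = 331 * 6/7 = 1986/7
Step 2: Split 5:4, first share = 1986/7 * 5/9 = 3310/21
Step 3: Split 6:3, first share = 3310/21 * 6/9 = 6620/63
Final result = 6620/63

6620/63


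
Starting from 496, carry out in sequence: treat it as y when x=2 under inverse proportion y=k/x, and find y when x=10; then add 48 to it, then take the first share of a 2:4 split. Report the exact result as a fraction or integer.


Start with 496.
Step 1: Inverse prop: k = (496)*2; new y = k/10 = 496*2/10 = 496/5
Step 2: Add 48: 496/5+48=736/5; split 2:4 first = 736/5*2/6 = 736/15
Final result = 736/15

736/15


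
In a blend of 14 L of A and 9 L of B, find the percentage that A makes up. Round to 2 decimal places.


Volume of A = 14 L
Volume of B = 9 L
Total volume = 14 + 9 = 23 L
Percentage of A = (14/23) * 100
= 60.87%

60.87


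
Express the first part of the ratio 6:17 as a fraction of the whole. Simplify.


Total parts = 6 + 17 = 23
First part fraction = 6/23
Simplify: 6/23 = 6/23

6/23


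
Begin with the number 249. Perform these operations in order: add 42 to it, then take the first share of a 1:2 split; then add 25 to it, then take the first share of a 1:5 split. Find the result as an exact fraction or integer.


Start with 249.
Step 1: Add 42: 249+42=291; split 1:2 first = 291*1/3 = 97
Step 2: Add 25: 97+25=122; split 1:5 first = 122*1/6 = 61/3
Final result = 61/3

61/3


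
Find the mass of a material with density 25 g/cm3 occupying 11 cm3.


Using mass = density * volume
Density = 25 g/cm3
Volume = 11 cm3
Mass = 25 * 11
= 275 g

275


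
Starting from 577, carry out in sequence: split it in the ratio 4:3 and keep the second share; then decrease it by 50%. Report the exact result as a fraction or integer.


Start with 577.
Step 1: Split 4:3, second share = 577 * 3/7 = 1731/7
Step 2: Decrease by 50%: 1731/7 * 50/100 = 1731/14
Final result = 1731/14

1731/14


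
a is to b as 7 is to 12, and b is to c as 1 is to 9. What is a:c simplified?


Given a:b = 7:12 and b:c = 1:9
Make b consistent. Multiply first ratio by 1: a:b = 7:12
Multiply second ratio by 12: b:c = 12:108
Now b = 12 in both, so a:b:c = 7:12:108
Therefore a:c = 7:108
Simplify by GCD: a:c = 7:108

7:108


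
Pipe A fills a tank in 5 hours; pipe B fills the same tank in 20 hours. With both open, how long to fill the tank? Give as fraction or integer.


Rate of A = 1/5 job per hour
Rate of B = 1/20 job per hour
Combined rate = 1/5 + 1/20
Find common denominator: (20 + 5)/(5*20) = 25/100
Combined rate = 1/4 job per hour
Time together = 1 / (1/4) = 4 hours

4


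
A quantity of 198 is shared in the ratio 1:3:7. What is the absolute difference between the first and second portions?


Total parts = 1 + 3 + 7 = 11
Value per part = 198 / 11 = 18
Shares: 1*18=18, 3*18=54, 7*18=126
First share = 18, second share = 54
Difference = |18 - 54| = 36

36


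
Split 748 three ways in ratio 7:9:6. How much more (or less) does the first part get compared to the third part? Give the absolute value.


Total parts = 7 + 9 + 6 = 22
Value per part = 748 / 22 = 34
Shares: 7*34=238, 9*34=306, 6*34=204
First share = 238, third share = 204
Difference = |238 - 204| = 34

34


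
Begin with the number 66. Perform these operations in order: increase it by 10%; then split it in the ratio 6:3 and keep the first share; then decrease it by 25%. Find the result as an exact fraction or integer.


Start with 66.
Step 1: Increase by 10%: 66 * 110/100 = 363/5
Step 2: Split 6:3, first share = 363/5 * 6/9 = 242/5
Step 3: Decrease by 25%: 242/5 * 75/100 = 363/10
Final result = 363/10

363/10


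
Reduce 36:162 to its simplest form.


Find GCD(36, 162)
GCD = 18
Divide both by 18: 36/18 = 2, 162/18 = 9
Simplified ratio = 2:9

2:9


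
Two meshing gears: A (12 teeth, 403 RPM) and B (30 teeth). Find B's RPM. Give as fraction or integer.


Gear ratio: teeth_A * RPM_A = teeth_B * RPM_B
12 * 403 = 30 * RPM_B
4836 = 30 * RPM_B
RPM_B = 4836 / 30
RPM_B = 806/5

806/5


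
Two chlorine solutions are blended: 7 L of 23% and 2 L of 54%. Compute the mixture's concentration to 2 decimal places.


Solute in mixture 1 = 23% of 7 L = 7*23/100 = 161/100 L
Solute in mixture 2 = 54% of 2 L = 2*54/100 = 27/25 L
Total solute = 161/100 + 27/25 = 269/100 L
Total volume = 7 + 2 = 9 L
Final concentration = 269/100/9 * 100 = 29.89%

29.89


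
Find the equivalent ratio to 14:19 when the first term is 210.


Original ratio: 14:19
First term target: 210
Scale factor = 210 / 14 = 15
Multiply second term: 19 * 15 = 285
Equivalent ratio = 210:285

210:285


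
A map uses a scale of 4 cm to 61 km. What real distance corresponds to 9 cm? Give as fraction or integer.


Map scale: 4 cm = 61 km
Measured distance on map = 9 cm
Set up proportion: 9 * 61 / 4
= 549 / 4
= 549/4 km

549/4


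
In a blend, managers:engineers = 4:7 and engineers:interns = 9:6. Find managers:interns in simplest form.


Given a:b = 4:7 and b:c = 9:6
Make b consistent. Multiply first ratio by 9: a:b = 36:63
Multiply second ratio by 7: b:c = 63:42
Now b = 63 in both, so a:b:c = 36:63:42
Therefore a:c = 36:42
Simplify by GCD: a:c = 6:7

6:7


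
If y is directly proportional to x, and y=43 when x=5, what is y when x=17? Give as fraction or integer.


Direct proportion: y = kx
Find k: k = 43/5 = 43/5
Compute y at x=17: y = 43/5 * 17
y = 731/5

731/5


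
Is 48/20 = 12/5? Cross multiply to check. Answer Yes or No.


Cross multiply to check 48/20 = 12/5
Left cross product: 48 * 5 = 240
Right cross product: 20 * 12 = 240
240 = 240
Equal, so proportions match => Yes

Yes


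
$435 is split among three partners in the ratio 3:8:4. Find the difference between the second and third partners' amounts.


Total parts = 3 + 8 + 4 = 15
Value per part = 435 / 15 = 29
Shares: 3*29=87, 8*29=232, 4*29=116
Second share = 232, third share = 116
Difference = |232 - 116| = 116

116


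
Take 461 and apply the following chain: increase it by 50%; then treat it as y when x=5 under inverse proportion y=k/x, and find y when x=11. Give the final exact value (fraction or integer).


Start with 461.
Step 1: Increase by 50%: 461 * 150/100 = 1383/2
Step 2: Inverse prop: k = (1383/2)*5; new y = k/11 = 1383/2*5/11 = 6915/22
Final result = 6915/22

6915/22


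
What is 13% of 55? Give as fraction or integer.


Compute 13% of 55
Convert percentage: 13% = 13/100
Multiply: 55 * 13/100
= 715/100
= 143/20

143/20


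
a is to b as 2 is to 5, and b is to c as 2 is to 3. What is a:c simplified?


Given a:b = 2:5 and b:c = 2:3
Make b consistent. Multiply first ratio by 2: a:b = 4:10
Multiply second ratio by 5: b:c = 10:15
Now b = 10 in both, so a:b:c = 4:10:15
Therefore a:c = 4:15
Simplify by GCD: a:c = 4:15

4:15


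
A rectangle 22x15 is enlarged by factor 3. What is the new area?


Original dimensions: 22 x 15
Enlargement factor = 3
New width = 22 * 3 = 66
New height = 15 * 3 = 45
New area = 66 * 45 = 2970

2970


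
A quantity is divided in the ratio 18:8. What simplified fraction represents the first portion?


Total parts = 18 + 8 = 26
First part fraction = 18/26
Simplify: 18/26 = 9/13

9/13


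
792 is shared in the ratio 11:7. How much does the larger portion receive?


Total parts = 11 + 7 = 18
Value per part = 792 / 18 = 44
First share = 11 * 44 = 484
Second share = 7 * 44 = 308
Larger share = 484

484


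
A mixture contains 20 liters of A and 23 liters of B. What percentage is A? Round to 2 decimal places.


Volume of A = 20 L
Volume of B = 23 L
Total volume = 20 + 23 = 43 L
Percentage of A = (20/43) * 100
= 46.51%

46.51


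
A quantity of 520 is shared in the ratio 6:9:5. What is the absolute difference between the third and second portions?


Total parts = 6 + 9 + 5 = 20
Value per part = 520 / 20 = 26
Shares: 6*26=156, 9*26=234, 5*26=130
Third share = 130, second share = 234
Difference = |130 - 234| = 104

104


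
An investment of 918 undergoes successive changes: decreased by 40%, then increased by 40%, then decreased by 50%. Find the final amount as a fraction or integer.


Start: 918
Step 1: decrease by 40% => multiply by 60/100
  918 * 60/100 = 2754/5
Step 2: increase by 40% => multiply by 140/100
  2754/5 * 140/100 = 19278/25
Step 3: decrease by 50% => multiply by 50/100
  19278/25 * 50/100 = 9639/25
Final value = 9639/25

9639/25


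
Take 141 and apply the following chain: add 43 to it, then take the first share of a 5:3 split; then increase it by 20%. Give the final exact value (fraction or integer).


Start with 141.
Step 1: Add 43: 141+43=184; split 5:3 first = 184*5/8 = 115
Step 2: Increase by 20%: 115 * 120/100 = 138
Final result = 138

138


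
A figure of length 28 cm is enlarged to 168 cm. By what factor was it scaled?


Original length = 28 cm
Scaled length = 168 cm
Scale factor = 168 / 28
= 6

6


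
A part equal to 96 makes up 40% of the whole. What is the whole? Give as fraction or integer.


Given: 96 is 40% of the whole
Set up: 96 = 40/100 * whole
whole = 96 * 100 / 40
whole = 9600 / 40
whole = 240

240


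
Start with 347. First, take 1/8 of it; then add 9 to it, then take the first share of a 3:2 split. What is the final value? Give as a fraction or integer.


Start with 347.
Step 1: Take 1/8: 347 * 1/8 = 347/8
Step 2: Add 9: 347/8+9=419/8; split 3:2 first = 419/8*3/5 = 1257/40
Final result = 1257/40

1257/40


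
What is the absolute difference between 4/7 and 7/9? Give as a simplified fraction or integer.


Simplify: 4/7 = 4/7 and 7/9 = 7/9
Find common denominator: LCD = 63
Convert: 36/63 and 49/63
Difference = |36 - 49|/63 = 13/63
Simplified = 13/63

13/63


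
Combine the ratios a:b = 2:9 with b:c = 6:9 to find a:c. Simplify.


Given a:b = 2:9 and b:c = 6:9
Make b consistent. Multiply first ratio by 6: a:b = 12:54
Multiply second ratio by 9: b:c = 54:81
Now b = 54 in both, so a:b:c = 12:54:81
Therefore a:c = 12:81
Simplify by GCD: a:c = 4:27

4:27


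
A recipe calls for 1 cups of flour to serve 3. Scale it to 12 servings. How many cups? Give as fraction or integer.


Original: 1 cups for 3 servings
Target servings = 12
Scaling factor = 12/3
New amount = 1 * 12/3
= 12/3
= 4 cups

4


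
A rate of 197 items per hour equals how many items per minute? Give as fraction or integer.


Converting from per hour to per minute
Rate = 197 items per hour
Divide by 60: 197/60
= 197/60 items per minute

197/60


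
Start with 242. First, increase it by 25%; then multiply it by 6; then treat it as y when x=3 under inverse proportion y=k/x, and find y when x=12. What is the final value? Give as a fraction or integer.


Start with 242.
Step 1: Increase by 25%: 242 * 125/100 = 605/2
Step 2: Multiply by 6: 605/2 * 6 = 1815
Step 3: Inverse prop: k = (1815)*3; new y = k/12 = 1815*3/12 = 1815/4
Final result = 1815/4

1815/4


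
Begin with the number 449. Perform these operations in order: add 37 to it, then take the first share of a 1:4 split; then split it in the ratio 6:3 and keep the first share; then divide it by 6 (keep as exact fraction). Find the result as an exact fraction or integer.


Start with 449.
Step 1: Add 37: 449+37=486; split 1:4 first = 486*1/5 = 486/5
Step 2: Split 6:3, first share = 486/5 * 6/9 = 324/5
Step 3: Divide by 6: 324/5 / 6 = 54/5
Final result = 54/5

54/5


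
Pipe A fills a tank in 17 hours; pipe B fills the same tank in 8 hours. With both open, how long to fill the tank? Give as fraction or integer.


Rate of A = 1/17 job per hour
Rate of B = 1/8 job per hour
Combined rate = 1/17 + 1/8
Find common denominator: (8 + 17)/(17*8) = 25/136
Combined rate = 25/136 job per hour
Time together = 1 / (25/136) = 136/25 hours

136/25


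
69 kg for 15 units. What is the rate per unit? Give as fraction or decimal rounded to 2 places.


Total kg = 69
Number of units = 15
Unit rate = 69 / 15
= 4.60 kg per unit

4.60


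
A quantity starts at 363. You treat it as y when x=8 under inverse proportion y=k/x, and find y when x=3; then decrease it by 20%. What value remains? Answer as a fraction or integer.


Start with 363.
Step 1: Inverse prop: k = (363)*8; new y = k/3 = 363*8/3 = 968
Step 2: Decrease by 20%: 968 * 80/100 = 3872/5
Final result = 3872/5

3872/5


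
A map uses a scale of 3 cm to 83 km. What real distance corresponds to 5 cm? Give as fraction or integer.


Map scale: 3 cm = 83 km
Measured distance on map = 5 cm
Set up proportion: 5 * 83 / 3
= 415 / 3
= 415/3 km

415/3


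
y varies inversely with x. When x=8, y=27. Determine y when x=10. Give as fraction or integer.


Inverse proportion: y = k/x
Find k: k = 8 * 27 = 216
Compute y at x=10: y = 216/10
y = 108/5

108/5


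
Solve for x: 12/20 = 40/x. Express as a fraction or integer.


Setting up: 12/20 = 40/x
Cross multiply: 12 * x = 20 * 40
12x = 800
x = 800/12
x = 200/3

200/3


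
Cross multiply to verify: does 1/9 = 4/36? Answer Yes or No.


Cross multiply to check 1/9 = 4/36
Left cross product: 1 * 36 = 36
Right cross product: 9 * 4 = 36
36 = 36
Equal, so proportions match => Yes

Yes


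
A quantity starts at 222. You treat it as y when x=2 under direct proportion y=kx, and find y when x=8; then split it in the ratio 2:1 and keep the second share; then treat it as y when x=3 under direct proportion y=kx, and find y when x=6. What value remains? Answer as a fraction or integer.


Start with 222.
Step 1: Direct prop: k = (222)/2; new y = k*8 = 222*8/2 = 888
Step 2: Split 2:1, second share = 888 * 1/3 = 296
Step 3: Direct prop: k = (296)/3; new y = k*6 = 296*6/3 = 592
Final result = 592

592


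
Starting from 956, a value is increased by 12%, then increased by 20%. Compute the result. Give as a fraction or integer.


Start: 956
Step 1: increase by 12% => multiply by 112/100
  956 * 112/100 = 26768/25
Step 2: increase by 20% => multiply by 120/100
  26768/25 * 120/100 = 160608/125
Final value = 160608/125

160608/125


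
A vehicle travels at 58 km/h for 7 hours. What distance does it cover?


Using distance = speed * time
Speed = 58 km/h
Time = 7 hours
Distance = 58 * 7
= 406 km

406


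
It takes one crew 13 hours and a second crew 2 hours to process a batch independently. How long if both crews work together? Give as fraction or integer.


Rate of A = 1/13 job per hour
Rate of B = 1/2 job per hour
Combined rate = 1/13 + 1/2
Find common denominator: (2 + 13)/(13*2) = 15/26
Combined rate = 15/26 job per hour
Time together = 1 / (15/26) = 26/15 hours

26/15


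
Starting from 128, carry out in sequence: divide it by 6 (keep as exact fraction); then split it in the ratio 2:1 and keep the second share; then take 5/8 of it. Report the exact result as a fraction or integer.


Start with 128.
Step 1: Divide by 6: 128 / 6 = 64/3
Step 2: Split 2:1, second share = 64/3 * 1/3 = 64/9
Step 3: Take 5/8: 64/9 * 5/8 = 40/9
Final result = 40/9

40/9


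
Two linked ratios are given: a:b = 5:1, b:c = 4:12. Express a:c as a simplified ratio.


Given a:b = 5:1 and b:c = 4:12
Make b consistent. Multiply first ratio by 4: a:b = 20:4
Multiply second ratio by 1: b:c = 4:12
Now b = 4 in both, so a:b:c = 20:4:12
Therefore a:c = 20:12
Simplify by GCD: a:c = 5:3

5:3


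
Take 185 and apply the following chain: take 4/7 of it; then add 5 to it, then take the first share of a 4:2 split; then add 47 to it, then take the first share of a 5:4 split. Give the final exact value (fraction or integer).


Start with 185.
Step 1: Take 4/7: 185 * 4/7 = 740/7
Step 2: Add 5: 740/7+5=775/7; split 4:2 first = 775/7*4/6 = 1550/21
Step 3: Add 47: 1550/21+47=2537/21; split 5:4 first = 2537/21*5/9 = 12685/189
Final result = 12685/189

12685/189


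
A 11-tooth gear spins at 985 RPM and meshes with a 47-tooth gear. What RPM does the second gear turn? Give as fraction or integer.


Gear ratio: teeth_A * RPM_A = teeth_B * RPM_B
11 * 985 = 47 * RPM_B
10835 = 47 * RPM_B
RPM_B = 10835 / 47
RPM_B = 10835/47

10835/47


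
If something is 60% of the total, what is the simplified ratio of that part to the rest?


Part = 60%, Remainder = 40%
Ratio = 60:40
GCD(60, 40) = 20
Simplify: 3:2 = 3:2

3:2


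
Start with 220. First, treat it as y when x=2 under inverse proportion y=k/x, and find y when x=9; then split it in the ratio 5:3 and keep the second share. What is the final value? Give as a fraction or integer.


Start with 220.
Step 1: Inverse prop: k = (220)*2; new y = k/9 = 220*2/9 = 440/9
Step 2: Split 5:3, second share = 440/9 * 3/8 = 55/3
Final result = 55/3

55/3


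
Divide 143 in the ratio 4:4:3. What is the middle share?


Ratio = 4:4:3
Total parts = 4 + 4 + 3 = 11
Value per part = 143 / 11 = 13
First share = 4 * 13 = 52
Middle share = 4 * 13 = 52
Third share = 3 * 13 = 39

52


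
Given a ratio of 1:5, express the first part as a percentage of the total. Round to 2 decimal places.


Total parts = 1 + 5 = 6
First part fraction = 1/6
Percentage = (1/6) * 100
= 0.166667 * 100
= 16.67%

16.67


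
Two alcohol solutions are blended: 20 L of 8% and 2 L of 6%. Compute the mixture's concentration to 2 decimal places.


Solute in mixture 1 = 8% of 20 L = 20*8/100 = 8/5 L
Solute in mixture 2 = 6% of 2 L = 2*6/100 = 3/25 L
Total solute = 8/5 + 3/25 = 43/25 L
Total volume = 20 + 2 = 22 L
Final concentration = 43/25/22 * 100 = 7.82%

7.82


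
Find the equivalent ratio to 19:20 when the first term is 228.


Original ratio: 19:20
First term target: 228
Scale factor = 228 / 19 = 12
Multiply second term: 20 * 12 = 240
Equivalent ratio = 228:240

228:240


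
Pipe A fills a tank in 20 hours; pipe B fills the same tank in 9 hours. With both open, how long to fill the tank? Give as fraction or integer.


Rate of A = 1/20 job per hour
Rate of B = 1/9 job per hour
Combined rate = 1/20 + 1/9
Find common denominator: (9 + 20)/(20*9) = 29/180
Combined rate = 29/180 job per hour
Time together = 1 / (29/180) = 180/29 hours

180/29


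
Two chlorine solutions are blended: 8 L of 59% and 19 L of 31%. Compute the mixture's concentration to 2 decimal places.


Solute in mixture 1 = 59% of 8 L = 8*59/100 = 118/25 L
Solute in mixture 2 = 31% of 19 L = 19*31/100 = 589/100 L
Total solute = 118/25 + 589/100 = 1061/100 L
Total volume = 8 + 19 = 27 L
Final concentration = 1061/100/27 * 100 = 39.30%

39.30


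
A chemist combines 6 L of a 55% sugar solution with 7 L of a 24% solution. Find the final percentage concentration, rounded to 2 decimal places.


Solute in mixture 1 = 55% of 6 L = 6*55/100 = 33/10 L
Solute in mixture 2 = 24% of 7 L = 7*24/100 = 42/25 L
Total solute = 33/10 + 42/25 = 249/50 L
Total volume = 6 + 7 = 13 L
Final concentration = 249/50/13 * 100 = 38.31%

38.31


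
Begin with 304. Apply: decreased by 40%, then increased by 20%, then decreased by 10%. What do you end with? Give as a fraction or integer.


Start: 304
Step 1: decrease by 40% => multiply by 60/100
  304 * 60/100 = 912/5
Step 2: increase by 20% => multiply by 120/100
  912/5 * 120/100 = 5472/25
Step 3: decrease by 10% => multiply by 90/100
  5472/25 * 90/100 = 24624/125
Final value = 24624/125

24624/125


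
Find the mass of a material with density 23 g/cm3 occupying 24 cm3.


Using mass = density * volume
Density = 23 g/cm3
Volume = 24 cm3
Mass = 23 * 24
= 552 g

552


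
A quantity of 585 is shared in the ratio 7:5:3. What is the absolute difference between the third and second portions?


Total parts = 7 + 5 + 3 = 15
Value per part = 585 / 15 = 39
Shares: 7*39=273, 5*39=195, 3*39=117
Third share = 117, second share = 195
Difference = |117 - 195| = 78

78


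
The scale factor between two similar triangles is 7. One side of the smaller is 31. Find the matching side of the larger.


Similar triangles have proportional sides
Scale factor = 7
Smaller side = 31
Corresponding larger side = 31 * 7
= 217

217


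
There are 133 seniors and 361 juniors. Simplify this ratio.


Find GCD(133, 361)
GCD = 19
Divide both by 19: 133/19 = 7, 361/19 = 19
Simplified ratio = 7:19

7:19


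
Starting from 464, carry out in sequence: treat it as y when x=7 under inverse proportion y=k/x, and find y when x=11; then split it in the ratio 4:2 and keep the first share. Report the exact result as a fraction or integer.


Start with 464.
Step 1: Inverse prop: k = (464)*7; new y = k/11 = 464*7/11 = 3248/11
Step 2: Split 4:2, first share = 3248/11 * 4/6 = 6496/33
Final result = 6496/33

6496/33


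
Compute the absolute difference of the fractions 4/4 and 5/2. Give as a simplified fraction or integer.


Simplify: 4/4 = 1 and 5/2 = 5/2
Find common denominator: LCD = 2
Convert: 2/2 and 5/2
Difference = |2 - 5|/2 = 3/2
Simplified = 3/2

3/2


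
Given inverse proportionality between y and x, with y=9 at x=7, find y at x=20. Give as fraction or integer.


Inverse proportion: y = k/x
Find k: k = 7 * 9 = 63
Compute y at x=20: y = 63/20
y = 63/20

63/20


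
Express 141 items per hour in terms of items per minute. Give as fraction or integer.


Converting from per hour to per minute
Rate = 141 items per hour
Divide by 60: 141/60
= 47/20 items per minute

47/20


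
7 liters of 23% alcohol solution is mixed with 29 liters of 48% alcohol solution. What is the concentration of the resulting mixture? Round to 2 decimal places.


Solute in mixture 1 = 23% of 7 L = 7*23/100 = 161/100 L
Solute in mixture 2 = 48% of 29 L = 29*48/100 = 348/25 L
Total solute = 161/100 + 348/25 = 1553/100 L
Total volume = 7 + 29 = 36 L
Final concentration = 1553/100/36 * 100 = 43.14%

43.14


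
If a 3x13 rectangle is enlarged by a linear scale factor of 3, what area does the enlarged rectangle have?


Original dimensions: 3 x 13
Enlargement factor = 3
New width = 3 * 3 = 9
New height = 13 * 3 = 39
New area = 9 * 39 = 351

351


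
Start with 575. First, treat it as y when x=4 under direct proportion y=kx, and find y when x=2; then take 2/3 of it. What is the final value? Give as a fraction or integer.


Start with 575.
Step 1: Direct prop: k = (575)/4; new y = k*2 = 575*2/4 = 575/2
Step 2: Take 2/3: 575/2 * 2/3 = 575/3
Final result = 575/3

575/3


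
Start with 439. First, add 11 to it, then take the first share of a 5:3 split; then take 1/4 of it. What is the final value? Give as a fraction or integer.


Start with 439.
Step 1: Add 11: 439+11=450; split 5:3 first = 450*5/8 = 1125/4
Step 2: Take 1/4: 1125/4 * 1/4 = 1125/16
Final result = 1125/16

1125/16


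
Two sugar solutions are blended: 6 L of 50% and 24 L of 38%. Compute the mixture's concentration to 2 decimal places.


Solute in mixture 1 = 50% of 6 L = 6*50/100 = 3 L
Solute in mixture 2 = 38% of 24 L = 24*38/100 = 228/25 L
Total solute = 3 + 228/25 = 303/25 L
Total volume = 6 + 24 = 30 L
Final concentration = 303/25/30 * 100 = 40.40%

40.40


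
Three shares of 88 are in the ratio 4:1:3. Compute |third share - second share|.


Total parts = 4 + 1 + 3 = 8
Value per part = 88 / 8 = 11
Shares: 4*11=44, 1*11=11, 3*11=33
Third share = 33, second share = 11
Difference = |33 - 11| = 22

22


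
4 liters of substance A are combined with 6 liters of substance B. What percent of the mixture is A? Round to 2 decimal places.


Volume of A = 4 L
Volume of B = 6 L
Total volume = 4 + 6 = 10 L
Percentage of A = (4/10) * 100
= 40.00%

40.00


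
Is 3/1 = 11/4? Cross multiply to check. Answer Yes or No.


Cross multiply to check 3/1 = 11/4
Left cross product: 3 * 4 = 12
Right cross product: 1 * 11 = 11
12 != 11
Not equal, so proportions differ => No

No
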